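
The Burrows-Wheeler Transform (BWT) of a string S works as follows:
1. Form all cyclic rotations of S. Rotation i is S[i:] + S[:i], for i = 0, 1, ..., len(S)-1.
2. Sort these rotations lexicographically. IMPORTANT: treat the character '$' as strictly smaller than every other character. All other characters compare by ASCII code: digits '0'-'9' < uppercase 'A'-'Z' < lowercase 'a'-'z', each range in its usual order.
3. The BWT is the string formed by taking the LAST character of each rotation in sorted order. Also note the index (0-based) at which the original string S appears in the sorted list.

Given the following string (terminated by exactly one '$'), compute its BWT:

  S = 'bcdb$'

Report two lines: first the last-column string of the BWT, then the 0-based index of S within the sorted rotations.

Answer: bd$bc
2

Derivation:
All 5 rotations (rotation i = S[i:]+S[:i]):
  rot[0] = bcdb$
  rot[1] = cdb$b
  rot[2] = db$bc
  rot[3] = b$bcd
  rot[4] = $bcdb
Sorted (with $ < everything):
  sorted[0] = $bcdb  (last char: 'b')
  sorted[1] = b$bcd  (last char: 'd')
  sorted[2] = bcdb$  (last char: '$')
  sorted[3] = cdb$b  (last char: 'b')
  sorted[4] = db$bc  (last char: 'c')
Last column: bd$bc
Original string S is at sorted index 2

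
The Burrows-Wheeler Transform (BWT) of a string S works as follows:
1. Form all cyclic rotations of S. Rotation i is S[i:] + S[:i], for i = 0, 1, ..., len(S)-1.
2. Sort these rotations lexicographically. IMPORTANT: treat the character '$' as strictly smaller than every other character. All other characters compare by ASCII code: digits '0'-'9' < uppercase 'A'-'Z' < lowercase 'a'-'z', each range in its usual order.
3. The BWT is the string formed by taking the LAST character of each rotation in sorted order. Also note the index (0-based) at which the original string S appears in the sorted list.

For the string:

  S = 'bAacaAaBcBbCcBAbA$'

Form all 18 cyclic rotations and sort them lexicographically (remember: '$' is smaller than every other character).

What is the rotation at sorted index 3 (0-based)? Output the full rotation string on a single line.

All 18 rotations (rotation i = S[i:]+S[:i]):
  rot[0] = bAacaAaBcBbCcBAbA$
  rot[1] = AacaAaBcBbCcBAbA$b
  rot[2] = acaAaBcBbCcBAbA$bA
  rot[3] = caAaBcBbCcBAbA$bAa
  rot[4] = aAaBcBbCcBAbA$bAac
  rot[5] = AaBcBbCcBAbA$bAaca
  rot[6] = aBcBbCcBAbA$bAacaA
  rot[7] = BcBbCcBAbA$bAacaAa
  rot[8] = cBbCcBAbA$bAacaAaB
  rot[9] = BbCcBAbA$bAacaAaBc
  rot[10] = bCcBAbA$bAacaAaBcB
  rot[11] = CcBAbA$bAacaAaBcBb
  rot[12] = cBAbA$bAacaAaBcBbC
  rot[13] = BAbA$bAacaAaBcBbCc
  rot[14] = AbA$bAacaAaBcBbCcB
  rot[15] = bA$bAacaAaBcBbCcBA
  rot[16] = A$bAacaAaBcBbCcBAb
  rot[17] = $bAacaAaBcBbCcBAbA
Sorted (with $ < everything):
  sorted[0] = $bAacaAaBcBbCcBAbA
  sorted[1] = A$bAacaAaBcBbCcBAb
  sorted[2] = AaBcBbCcBAbA$bAaca
  sorted[3] = AacaAaBcBbCcBAbA$b
  sorted[4] = AbA$bAacaAaBcBbCcB
  sorted[5] = BAbA$bAacaAaBcBbCc
  sorted[6] = BbCcBAbA$bAacaAaBc
  sorted[7] = BcBbCcBAbA$bAacaAa
  sorted[8] = CcBAbA$bAacaAaBcBb
  sorted[9] = aAaBcBbCcBAbA$bAac
  sorted[10] = aBcBbCcBAbA$bAacaA
  sorted[11] = acaAaBcBbCcBAbA$bA
  sorted[12] = bA$bAacaAaBcBbCcBA
  sorted[13] = bAacaAaBcBbCcBAbA$
  sorted[14] = bCcBAbA$bAacaAaBcB
  sorted[15] = cBAbA$bAacaAaBcBbC
  sorted[16] = cBbCcBAbA$bAacaAaB
  sorted[17] = caAaBcBbCcBAbA$bAa
sorted[3] = AacaAaBcBbCcBAbA$b

Answer: AacaAaBcBbCcBAbA$b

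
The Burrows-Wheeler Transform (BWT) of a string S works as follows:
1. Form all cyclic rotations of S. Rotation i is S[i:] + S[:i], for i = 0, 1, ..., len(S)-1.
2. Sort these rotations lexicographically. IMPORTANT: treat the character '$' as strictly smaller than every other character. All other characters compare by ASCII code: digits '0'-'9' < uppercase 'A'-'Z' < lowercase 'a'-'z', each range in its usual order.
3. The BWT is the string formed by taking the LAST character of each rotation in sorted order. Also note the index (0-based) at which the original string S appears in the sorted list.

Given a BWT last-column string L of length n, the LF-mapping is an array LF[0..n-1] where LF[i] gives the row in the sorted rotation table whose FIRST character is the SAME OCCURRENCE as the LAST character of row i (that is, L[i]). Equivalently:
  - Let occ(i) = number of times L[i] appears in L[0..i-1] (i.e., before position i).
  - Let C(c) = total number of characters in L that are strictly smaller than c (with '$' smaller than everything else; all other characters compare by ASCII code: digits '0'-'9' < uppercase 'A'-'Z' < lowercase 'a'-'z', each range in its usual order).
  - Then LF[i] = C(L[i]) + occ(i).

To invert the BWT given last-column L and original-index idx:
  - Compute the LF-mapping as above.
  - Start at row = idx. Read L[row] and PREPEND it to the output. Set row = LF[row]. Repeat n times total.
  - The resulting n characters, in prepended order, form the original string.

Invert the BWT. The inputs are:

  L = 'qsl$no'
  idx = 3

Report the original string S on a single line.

LF mapping: 4 5 1 0 2 3
Walk LF starting at row 3, prepending L[row]:
  step 1: row=3, L[3]='$', prepend. Next row=LF[3]=0
  step 2: row=0, L[0]='q', prepend. Next row=LF[0]=4
  step 3: row=4, L[4]='n', prepend. Next row=LF[4]=2
  step 4: row=2, L[2]='l', prepend. Next row=LF[2]=1
  step 5: row=1, L[1]='s', prepend. Next row=LF[1]=5
  step 6: row=5, L[5]='o', prepend. Next row=LF[5]=3
Reversed output: oslnq$

Answer: oslnq$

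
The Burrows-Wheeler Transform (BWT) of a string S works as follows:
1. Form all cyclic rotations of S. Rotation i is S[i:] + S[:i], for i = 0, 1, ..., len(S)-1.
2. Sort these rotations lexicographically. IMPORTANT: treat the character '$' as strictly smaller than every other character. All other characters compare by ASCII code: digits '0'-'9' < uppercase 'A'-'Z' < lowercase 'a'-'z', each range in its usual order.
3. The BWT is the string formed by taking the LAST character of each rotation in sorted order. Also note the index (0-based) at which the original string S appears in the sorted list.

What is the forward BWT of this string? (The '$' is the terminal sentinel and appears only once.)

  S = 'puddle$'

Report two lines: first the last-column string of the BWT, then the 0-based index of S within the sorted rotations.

Answer: eudld$p
5

Derivation:
All 7 rotations (rotation i = S[i:]+S[:i]):
  rot[0] = puddle$
  rot[1] = uddle$p
  rot[2] = ddle$pu
  rot[3] = dle$pud
  rot[4] = le$pudd
  rot[5] = e$puddl
  rot[6] = $puddle
Sorted (with $ < everything):
  sorted[0] = $puddle  (last char: 'e')
  sorted[1] = ddle$pu  (last char: 'u')
  sorted[2] = dle$pud  (last char: 'd')
  sorted[3] = e$puddl  (last char: 'l')
  sorted[4] = le$pudd  (last char: 'd')
  sorted[5] = puddle$  (last char: '$')
  sorted[6] = uddle$p  (last char: 'p')
Last column: eudld$p
Original string S is at sorted index 5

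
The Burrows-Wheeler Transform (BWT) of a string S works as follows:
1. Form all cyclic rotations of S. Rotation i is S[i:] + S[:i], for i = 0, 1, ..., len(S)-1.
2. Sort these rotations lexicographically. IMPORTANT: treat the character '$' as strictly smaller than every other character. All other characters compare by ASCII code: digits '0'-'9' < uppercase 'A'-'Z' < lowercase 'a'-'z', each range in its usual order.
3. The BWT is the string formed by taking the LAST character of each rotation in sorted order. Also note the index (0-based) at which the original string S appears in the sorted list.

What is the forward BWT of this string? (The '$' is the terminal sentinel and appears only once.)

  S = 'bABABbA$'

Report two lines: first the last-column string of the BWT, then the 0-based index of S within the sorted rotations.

Answer: AbbBAAB$
7

Derivation:
All 8 rotations (rotation i = S[i:]+S[:i]):
  rot[0] = bABABbA$
  rot[1] = ABABbA$b
  rot[2] = BABbA$bA
  rot[3] = ABbA$bAB
  rot[4] = BbA$bABA
  rot[5] = bA$bABAB
  rot[6] = A$bABABb
  rot[7] = $bABABbA
Sorted (with $ < everything):
  sorted[0] = $bABABbA  (last char: 'A')
  sorted[1] = A$bABABb  (last char: 'b')
  sorted[2] = ABABbA$b  (last char: 'b')
  sorted[3] = ABbA$bAB  (last char: 'B')
  sorted[4] = BABbA$bA  (last char: 'A')
  sorted[5] = BbA$bABA  (last char: 'A')
  sorted[6] = bA$bABAB  (last char: 'B')
  sorted[7] = bABABbA$  (last char: '$')
Last column: AbbBAAB$
Original string S is at sorted index 7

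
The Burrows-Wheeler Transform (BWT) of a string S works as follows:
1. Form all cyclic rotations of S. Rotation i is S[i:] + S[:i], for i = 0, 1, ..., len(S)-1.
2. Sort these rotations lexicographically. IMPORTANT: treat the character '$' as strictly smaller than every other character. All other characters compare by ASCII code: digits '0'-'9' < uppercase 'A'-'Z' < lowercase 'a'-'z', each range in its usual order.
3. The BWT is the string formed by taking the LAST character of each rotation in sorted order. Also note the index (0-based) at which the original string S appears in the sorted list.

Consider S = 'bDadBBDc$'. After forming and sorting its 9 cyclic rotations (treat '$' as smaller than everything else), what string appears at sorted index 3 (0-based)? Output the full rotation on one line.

All 9 rotations (rotation i = S[i:]+S[:i]):
  rot[0] = bDadBBDc$
  rot[1] = DadBBDc$b
  rot[2] = adBBDc$bD
  rot[3] = dBBDc$bDa
  rot[4] = BBDc$bDad
  rot[5] = BDc$bDadB
  rot[6] = Dc$bDadBB
  rot[7] = c$bDadBBD
  rot[8] = $bDadBBDc
Sorted (with $ < everything):
  sorted[0] = $bDadBBDc
  sorted[1] = BBDc$bDad
  sorted[2] = BDc$bDadB
  sorted[3] = DadBBDc$b
  sorted[4] = Dc$bDadBB
  sorted[5] = adBBDc$bD
  sorted[6] = bDadBBDc$
  sorted[7] = c$bDadBBD
  sorted[8] = dBBDc$bDa
sorted[3] = DadBBDc$b

Answer: DadBBDc$b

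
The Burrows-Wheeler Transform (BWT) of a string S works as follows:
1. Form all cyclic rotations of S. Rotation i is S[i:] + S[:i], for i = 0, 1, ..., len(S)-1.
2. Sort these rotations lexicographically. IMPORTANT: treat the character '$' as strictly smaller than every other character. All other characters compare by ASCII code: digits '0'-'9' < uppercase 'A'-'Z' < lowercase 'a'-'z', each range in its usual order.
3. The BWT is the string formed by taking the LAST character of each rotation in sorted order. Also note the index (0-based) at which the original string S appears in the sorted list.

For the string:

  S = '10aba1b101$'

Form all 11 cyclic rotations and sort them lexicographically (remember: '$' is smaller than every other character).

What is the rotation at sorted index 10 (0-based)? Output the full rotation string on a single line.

All 11 rotations (rotation i = S[i:]+S[:i]):
  rot[0] = 10aba1b101$
  rot[1] = 0aba1b101$1
  rot[2] = aba1b101$10
  rot[3] = ba1b101$10a
  rot[4] = a1b101$10ab
  rot[5] = 1b101$10aba
  rot[6] = b101$10aba1
  rot[7] = 101$10aba1b
  rot[8] = 01$10aba1b1
  rot[9] = 1$10aba1b10
  rot[10] = $10aba1b101
Sorted (with $ < everything):
  sorted[0] = $10aba1b101
  sorted[1] = 01$10aba1b1
  sorted[2] = 0aba1b101$1
  sorted[3] = 1$10aba1b10
  sorted[4] = 101$10aba1b
  sorted[5] = 10aba1b101$
  sorted[6] = 1b101$10aba
  sorted[7] = a1b101$10ab
  sorted[8] = aba1b101$10
  sorted[9] = b101$10aba1
  sorted[10] = ba1b101$10a
sorted[10] = ba1b101$10a

Answer: ba1b101$10a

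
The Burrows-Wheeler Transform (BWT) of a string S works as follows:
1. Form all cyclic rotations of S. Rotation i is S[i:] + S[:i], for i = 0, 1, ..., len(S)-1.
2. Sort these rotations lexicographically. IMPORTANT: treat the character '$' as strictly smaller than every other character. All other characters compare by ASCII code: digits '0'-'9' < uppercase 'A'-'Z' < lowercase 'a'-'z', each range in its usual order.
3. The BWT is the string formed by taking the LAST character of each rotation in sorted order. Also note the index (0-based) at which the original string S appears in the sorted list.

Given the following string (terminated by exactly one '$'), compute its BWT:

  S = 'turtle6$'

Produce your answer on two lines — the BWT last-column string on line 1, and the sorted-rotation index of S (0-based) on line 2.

All 8 rotations (rotation i = S[i:]+S[:i]):
  rot[0] = turtle6$
  rot[1] = urtle6$t
  rot[2] = rtle6$tu
  rot[3] = tle6$tur
  rot[4] = le6$turt
  rot[5] = e6$turtl
  rot[6] = 6$turtle
  rot[7] = $turtle6
Sorted (with $ < everything):
  sorted[0] = $turtle6  (last char: '6')
  sorted[1] = 6$turtle  (last char: 'e')
  sorted[2] = e6$turtl  (last char: 'l')
  sorted[3] = le6$turt  (last char: 't')
  sorted[4] = rtle6$tu  (last char: 'u')
  sorted[5] = tle6$tur  (last char: 'r')
  sorted[6] = turtle6$  (last char: '$')
  sorted[7] = urtle6$t  (last char: 't')
Last column: 6eltur$t
Original string S is at sorted index 6

Answer: 6eltur$t
6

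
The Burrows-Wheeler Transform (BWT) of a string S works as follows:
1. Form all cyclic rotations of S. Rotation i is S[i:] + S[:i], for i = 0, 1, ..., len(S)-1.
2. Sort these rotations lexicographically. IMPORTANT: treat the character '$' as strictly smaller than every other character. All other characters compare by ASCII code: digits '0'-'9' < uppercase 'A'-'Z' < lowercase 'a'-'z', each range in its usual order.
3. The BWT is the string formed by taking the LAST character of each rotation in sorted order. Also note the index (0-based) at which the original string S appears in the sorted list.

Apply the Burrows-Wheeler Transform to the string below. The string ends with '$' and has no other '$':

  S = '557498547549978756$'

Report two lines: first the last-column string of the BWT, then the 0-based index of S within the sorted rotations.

All 19 rotations (rotation i = S[i:]+S[:i]):
  rot[0] = 557498547549978756$
  rot[1] = 57498547549978756$5
  rot[2] = 7498547549978756$55
  rot[3] = 498547549978756$557
  rot[4] = 98547549978756$5574
  rot[5] = 8547549978756$55749
  rot[6] = 547549978756$557498
  rot[7] = 47549978756$5574985
  rot[8] = 7549978756$55749854
  rot[9] = 549978756$557498547
  rot[10] = 49978756$5574985475
  rot[11] = 9978756$55749854754
  rot[12] = 978756$557498547549
  rot[13] = 78756$5574985475499
  rot[14] = 8756$55749854754997
  rot[15] = 756$557498547549978
  rot[16] = 56$5574985475499787
  rot[17] = 6$55749854754997875
  rot[18] = $557498547549978756
Sorted (with $ < everything):
  sorted[0] = $557498547549978756  (last char: '6')
  sorted[1] = 47549978756$5574985  (last char: '5')
  sorted[2] = 498547549978756$557  (last char: '7')
  sorted[3] = 49978756$5574985475  (last char: '5')
  sorted[4] = 547549978756$557498  (last char: '8')
  sorted[5] = 549978756$557498547  (last char: '7')
  sorted[6] = 557498547549978756$  (last char: '$')
  sorted[7] = 56$5574985475499787  (last char: '7')
  sorted[8] = 57498547549978756$5  (last char: '5')
  sorted[9] = 6$55749854754997875  (last char: '5')
  sorted[10] = 7498547549978756$55  (last char: '5')
  sorted[11] = 7549978756$55749854  (last char: '4')
  sorted[12] = 756$557498547549978  (last char: '8')
  sorted[13] = 78756$5574985475499  (last char: '9')
  sorted[14] = 8547549978756$55749  (last char: '9')
  sorted[15] = 8756$55749854754997  (last char: '7')
  sorted[16] = 978756$557498547549  (last char: '9')
  sorted[17] = 98547549978756$5574  (last char: '4')
  sorted[18] = 9978756$55749854754  (last char: '4')
Last column: 657587$755548997944
Original string S is at sorted index 6

Answer: 657587$755548997944
6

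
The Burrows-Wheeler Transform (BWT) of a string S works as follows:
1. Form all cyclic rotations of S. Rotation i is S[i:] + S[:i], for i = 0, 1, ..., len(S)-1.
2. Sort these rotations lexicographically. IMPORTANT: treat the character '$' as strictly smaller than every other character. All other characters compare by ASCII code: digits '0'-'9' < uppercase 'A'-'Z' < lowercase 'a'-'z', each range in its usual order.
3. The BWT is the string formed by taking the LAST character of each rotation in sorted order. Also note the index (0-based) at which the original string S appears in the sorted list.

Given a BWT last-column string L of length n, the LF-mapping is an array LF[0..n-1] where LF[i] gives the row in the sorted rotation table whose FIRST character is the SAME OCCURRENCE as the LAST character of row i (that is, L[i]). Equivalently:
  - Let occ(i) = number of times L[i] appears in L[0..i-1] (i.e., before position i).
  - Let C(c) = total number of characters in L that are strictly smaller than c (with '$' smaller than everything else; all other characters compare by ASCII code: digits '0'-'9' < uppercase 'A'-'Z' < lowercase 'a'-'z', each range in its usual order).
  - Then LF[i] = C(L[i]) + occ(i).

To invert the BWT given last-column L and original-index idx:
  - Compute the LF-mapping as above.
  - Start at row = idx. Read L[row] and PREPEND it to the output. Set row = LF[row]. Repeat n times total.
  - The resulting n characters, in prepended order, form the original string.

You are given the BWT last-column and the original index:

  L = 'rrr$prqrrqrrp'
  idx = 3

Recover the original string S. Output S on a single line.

Answer: qrpqrrprrrrr$

Derivation:
LF mapping: 5 6 7 0 1 8 3 9 10 4 11 12 2
Walk LF starting at row 3, prepending L[row]:
  step 1: row=3, L[3]='$', prepend. Next row=LF[3]=0
  step 2: row=0, L[0]='r', prepend. Next row=LF[0]=5
  step 3: row=5, L[5]='r', prepend. Next row=LF[5]=8
  step 4: row=8, L[8]='r', prepend. Next row=LF[8]=10
  step 5: row=10, L[10]='r', prepend. Next row=LF[10]=11
  step 6: row=11, L[11]='r', prepend. Next row=LF[11]=12
  step 7: row=12, L[12]='p', prepend. Next row=LF[12]=2
  step 8: row=2, L[2]='r', prepend. Next row=LF[2]=7
  step 9: row=7, L[7]='r', prepend. Next row=LF[7]=9
  step 10: row=9, L[9]='q', prepend. Next row=LF[9]=4
  step 11: row=4, L[4]='p', prepend. Next row=LF[4]=1
  step 12: row=1, L[1]='r', prepend. Next row=LF[1]=6
  step 13: row=6, L[6]='q', prepend. Next row=LF[6]=3
Reversed output: qrpqrrprrrrr$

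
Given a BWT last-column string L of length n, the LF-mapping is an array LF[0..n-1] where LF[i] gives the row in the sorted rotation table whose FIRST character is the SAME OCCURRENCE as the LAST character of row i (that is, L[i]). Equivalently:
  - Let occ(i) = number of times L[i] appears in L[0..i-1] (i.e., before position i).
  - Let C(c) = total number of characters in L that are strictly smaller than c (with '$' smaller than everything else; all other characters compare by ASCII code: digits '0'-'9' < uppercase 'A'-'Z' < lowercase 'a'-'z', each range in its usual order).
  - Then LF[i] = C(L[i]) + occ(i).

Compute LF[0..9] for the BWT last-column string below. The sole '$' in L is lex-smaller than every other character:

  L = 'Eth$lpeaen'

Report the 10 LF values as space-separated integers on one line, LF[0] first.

Char counts: '$':1, 'E':1, 'a':1, 'e':2, 'h':1, 'l':1, 'n':1, 'p':1, 't':1
C (first-col start): C('$')=0, C('E')=1, C('a')=2, C('e')=3, C('h')=5, C('l')=6, C('n')=7, C('p')=8, C('t')=9
L[0]='E': occ=0, LF[0]=C('E')+0=1+0=1
L[1]='t': occ=0, LF[1]=C('t')+0=9+0=9
L[2]='h': occ=0, LF[2]=C('h')+0=5+0=5
L[3]='$': occ=0, LF[3]=C('$')+0=0+0=0
L[4]='l': occ=0, LF[4]=C('l')+0=6+0=6
L[5]='p': occ=0, LF[5]=C('p')+0=8+0=8
L[6]='e': occ=0, LF[6]=C('e')+0=3+0=3
L[7]='a': occ=0, LF[7]=C('a')+0=2+0=2
L[8]='e': occ=1, LF[8]=C('e')+1=3+1=4
L[9]='n': occ=0, LF[9]=C('n')+0=7+0=7

Answer: 1 9 5 0 6 8 3 2 4 7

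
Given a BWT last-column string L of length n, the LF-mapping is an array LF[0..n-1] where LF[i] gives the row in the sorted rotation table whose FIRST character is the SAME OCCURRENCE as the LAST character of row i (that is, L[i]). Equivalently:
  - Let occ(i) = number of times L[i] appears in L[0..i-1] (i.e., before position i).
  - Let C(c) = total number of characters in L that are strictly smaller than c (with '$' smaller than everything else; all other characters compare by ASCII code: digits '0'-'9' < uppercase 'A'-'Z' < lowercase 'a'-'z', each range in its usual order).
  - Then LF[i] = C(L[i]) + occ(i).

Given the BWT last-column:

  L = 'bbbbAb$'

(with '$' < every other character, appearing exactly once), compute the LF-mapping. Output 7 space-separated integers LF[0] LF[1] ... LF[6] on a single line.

Char counts: '$':1, 'A':1, 'b':5
C (first-col start): C('$')=0, C('A')=1, C('b')=2
L[0]='b': occ=0, LF[0]=C('b')+0=2+0=2
L[1]='b': occ=1, LF[1]=C('b')+1=2+1=3
L[2]='b': occ=2, LF[2]=C('b')+2=2+2=4
L[3]='b': occ=3, LF[3]=C('b')+3=2+3=5
L[4]='A': occ=0, LF[4]=C('A')+0=1+0=1
L[5]='b': occ=4, LF[5]=C('b')+4=2+4=6
L[6]='$': occ=0, LF[6]=C('$')+0=0+0=0

Answer: 2 3 4 5 1 6 0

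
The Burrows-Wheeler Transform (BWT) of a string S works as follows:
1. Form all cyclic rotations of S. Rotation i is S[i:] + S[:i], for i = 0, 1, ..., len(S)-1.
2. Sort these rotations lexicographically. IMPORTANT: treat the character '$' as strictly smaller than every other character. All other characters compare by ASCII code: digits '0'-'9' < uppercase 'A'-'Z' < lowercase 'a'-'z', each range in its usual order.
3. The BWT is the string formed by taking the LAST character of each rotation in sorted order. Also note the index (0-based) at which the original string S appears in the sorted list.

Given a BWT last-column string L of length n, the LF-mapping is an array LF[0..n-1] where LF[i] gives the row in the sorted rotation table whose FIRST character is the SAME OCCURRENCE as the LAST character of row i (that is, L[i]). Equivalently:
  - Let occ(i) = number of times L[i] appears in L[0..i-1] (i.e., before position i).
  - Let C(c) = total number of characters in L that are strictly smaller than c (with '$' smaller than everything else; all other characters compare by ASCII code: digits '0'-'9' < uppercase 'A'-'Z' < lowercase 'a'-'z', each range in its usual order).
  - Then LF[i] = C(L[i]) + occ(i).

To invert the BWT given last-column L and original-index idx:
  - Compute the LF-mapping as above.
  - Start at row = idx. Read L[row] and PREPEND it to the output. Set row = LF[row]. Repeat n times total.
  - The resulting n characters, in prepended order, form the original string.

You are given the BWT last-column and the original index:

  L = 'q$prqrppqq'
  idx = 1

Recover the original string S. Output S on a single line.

Answer: ppqrpqrqq$

Derivation:
LF mapping: 4 0 1 8 5 9 2 3 6 7
Walk LF starting at row 1, prepending L[row]:
  step 1: row=1, L[1]='$', prepend. Next row=LF[1]=0
  step 2: row=0, L[0]='q', prepend. Next row=LF[0]=4
  step 3: row=4, L[4]='q', prepend. Next row=LF[4]=5
  step 4: row=5, L[5]='r', prepend. Next row=LF[5]=9
  step 5: row=9, L[9]='q', prepend. Next row=LF[9]=7
  step 6: row=7, L[7]='p', prepend. Next row=LF[7]=3
  step 7: row=3, L[3]='r', prepend. Next row=LF[3]=8
  step 8: row=8, L[8]='q', prepend. Next row=LF[8]=6
  step 9: row=6, L[6]='p', prepend. Next row=LF[6]=2
  step 10: row=2, L[2]='p', prepend. Next row=LF[2]=1
Reversed output: ppqrpqrqq$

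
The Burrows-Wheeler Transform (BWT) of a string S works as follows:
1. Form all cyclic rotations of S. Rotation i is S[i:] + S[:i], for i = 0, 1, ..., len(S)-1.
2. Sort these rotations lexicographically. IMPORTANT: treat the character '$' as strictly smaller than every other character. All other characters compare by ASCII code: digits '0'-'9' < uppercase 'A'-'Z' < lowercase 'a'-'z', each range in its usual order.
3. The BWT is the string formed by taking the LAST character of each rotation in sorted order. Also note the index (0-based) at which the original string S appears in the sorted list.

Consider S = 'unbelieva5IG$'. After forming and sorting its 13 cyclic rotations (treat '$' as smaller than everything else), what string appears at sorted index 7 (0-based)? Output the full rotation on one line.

Answer: eva5IG$unbeli

Derivation:
All 13 rotations (rotation i = S[i:]+S[:i]):
  rot[0] = unbelieva5IG$
  rot[1] = nbelieva5IG$u
  rot[2] = believa5IG$un
  rot[3] = elieva5IG$unb
  rot[4] = lieva5IG$unbe
  rot[5] = ieva5IG$unbel
  rot[6] = eva5IG$unbeli
  rot[7] = va5IG$unbelie
  rot[8] = a5IG$unbeliev
  rot[9] = 5IG$unbelieva
  rot[10] = IG$unbelieva5
  rot[11] = G$unbelieva5I
  rot[12] = $unbelieva5IG
Sorted (with $ < everything):
  sorted[0] = $unbelieva5IG
  sorted[1] = 5IG$unbelieva
  sorted[2] = G$unbelieva5I
  sorted[3] = IG$unbelieva5
  sorted[4] = a5IG$unbeliev
  sorted[5] = believa5IG$un
  sorted[6] = elieva5IG$unb
  sorted[7] = eva5IG$unbeli
  sorted[8] = ieva5IG$unbel
  sorted[9] = lieva5IG$unbe
  sorted[10] = nbelieva5IG$u
  sorted[11] = unbelieva5IG$
  sorted[12] = va5IG$unbelie
sorted[7] = eva5IG$unbeli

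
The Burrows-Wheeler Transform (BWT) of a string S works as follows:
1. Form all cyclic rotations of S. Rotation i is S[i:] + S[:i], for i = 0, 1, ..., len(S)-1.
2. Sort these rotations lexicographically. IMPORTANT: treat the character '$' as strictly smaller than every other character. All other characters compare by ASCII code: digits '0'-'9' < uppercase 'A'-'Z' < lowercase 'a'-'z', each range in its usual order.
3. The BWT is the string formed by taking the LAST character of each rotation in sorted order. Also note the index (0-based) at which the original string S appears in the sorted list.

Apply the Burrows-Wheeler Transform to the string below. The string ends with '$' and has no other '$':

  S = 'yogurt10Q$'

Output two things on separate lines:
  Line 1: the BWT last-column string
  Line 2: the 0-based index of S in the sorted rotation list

All 10 rotations (rotation i = S[i:]+S[:i]):
  rot[0] = yogurt10Q$
  rot[1] = ogurt10Q$y
  rot[2] = gurt10Q$yo
  rot[3] = urt10Q$yog
  rot[4] = rt10Q$yogu
  rot[5] = t10Q$yogur
  rot[6] = 10Q$yogurt
  rot[7] = 0Q$yogurt1
  rot[8] = Q$yogurt10
  rot[9] = $yogurt10Q
Sorted (with $ < everything):
  sorted[0] = $yogurt10Q  (last char: 'Q')
  sorted[1] = 0Q$yogurt1  (last char: '1')
  sorted[2] = 10Q$yogurt  (last char: 't')
  sorted[3] = Q$yogurt10  (last char: '0')
  sorted[4] = gurt10Q$yo  (last char: 'o')
  sorted[5] = ogurt10Q$y  (last char: 'y')
  sorted[6] = rt10Q$yogu  (last char: 'u')
  sorted[7] = t10Q$yogur  (last char: 'r')
  sorted[8] = urt10Q$yog  (last char: 'g')
  sorted[9] = yogurt10Q$  (last char: '$')
Last column: Q1t0oyurg$
Original string S is at sorted index 9

Answer: Q1t0oyurg$
9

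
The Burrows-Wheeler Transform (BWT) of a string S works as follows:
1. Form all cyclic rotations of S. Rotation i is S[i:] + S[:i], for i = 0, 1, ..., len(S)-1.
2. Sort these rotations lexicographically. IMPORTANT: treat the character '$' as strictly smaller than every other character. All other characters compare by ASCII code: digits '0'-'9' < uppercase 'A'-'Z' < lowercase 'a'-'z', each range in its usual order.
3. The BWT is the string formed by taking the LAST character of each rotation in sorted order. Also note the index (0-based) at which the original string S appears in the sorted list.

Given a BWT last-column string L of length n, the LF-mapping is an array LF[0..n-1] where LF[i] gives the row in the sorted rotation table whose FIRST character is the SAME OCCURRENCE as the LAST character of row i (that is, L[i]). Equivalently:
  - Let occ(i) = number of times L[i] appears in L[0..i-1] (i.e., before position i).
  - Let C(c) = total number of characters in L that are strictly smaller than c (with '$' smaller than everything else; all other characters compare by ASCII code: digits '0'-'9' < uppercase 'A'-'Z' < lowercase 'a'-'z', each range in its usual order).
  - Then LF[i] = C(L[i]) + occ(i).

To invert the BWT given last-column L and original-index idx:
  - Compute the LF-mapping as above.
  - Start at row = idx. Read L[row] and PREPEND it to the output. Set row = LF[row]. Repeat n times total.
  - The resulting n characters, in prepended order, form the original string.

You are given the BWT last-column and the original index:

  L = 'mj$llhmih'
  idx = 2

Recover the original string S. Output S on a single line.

LF mapping: 7 4 0 5 6 1 8 3 2
Walk LF starting at row 2, prepending L[row]:
  step 1: row=2, L[2]='$', prepend. Next row=LF[2]=0
  step 2: row=0, L[0]='m', prepend. Next row=LF[0]=7
  step 3: row=7, L[7]='i', prepend. Next row=LF[7]=3
  step 4: row=3, L[3]='l', prepend. Next row=LF[3]=5
  step 5: row=5, L[5]='h', prepend. Next row=LF[5]=1
  step 6: row=1, L[1]='j', prepend. Next row=LF[1]=4
  step 7: row=4, L[4]='l', prepend. Next row=LF[4]=6
  step 8: row=6, L[6]='m', prepend. Next row=LF[6]=8
  step 9: row=8, L[8]='h', prepend. Next row=LF[8]=2
Reversed output: hmljhlim$

Answer: hmljhlim$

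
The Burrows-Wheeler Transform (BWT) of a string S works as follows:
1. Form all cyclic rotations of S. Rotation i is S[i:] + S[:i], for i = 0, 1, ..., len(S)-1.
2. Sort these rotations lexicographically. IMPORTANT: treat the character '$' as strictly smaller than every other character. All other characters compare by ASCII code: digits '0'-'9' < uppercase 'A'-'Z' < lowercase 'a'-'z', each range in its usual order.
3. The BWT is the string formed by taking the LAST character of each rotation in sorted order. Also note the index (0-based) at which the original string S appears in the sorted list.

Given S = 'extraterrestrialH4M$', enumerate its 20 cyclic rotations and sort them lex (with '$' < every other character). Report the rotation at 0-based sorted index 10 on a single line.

All 20 rotations (rotation i = S[i:]+S[:i]):
  rot[0] = extraterrestrialH4M$
  rot[1] = xtraterrestrialH4M$e
  rot[2] = traterrestrialH4M$ex
  rot[3] = raterrestrialH4M$ext
  rot[4] = aterrestrialH4M$extr
  rot[5] = terrestrialH4M$extra
  rot[6] = errestrialH4M$extrat
  rot[7] = rrestrialH4M$extrate
  rot[8] = restrialH4M$extrater
  rot[9] = estrialH4M$extraterr
  rot[10] = strialH4M$extraterre
  rot[11] = trialH4M$extraterres
  rot[12] = rialH4M$extraterrest
  rot[13] = ialH4M$extraterrestr
  rot[14] = alH4M$extraterrestri
  rot[15] = lH4M$extraterrestria
  rot[16] = H4M$extraterrestrial
  rot[17] = 4M$extraterrestrialH
  rot[18] = M$extraterrestrialH4
  rot[19] = $extraterrestrialH4M
Sorted (with $ < everything):
  sorted[0] = $extraterrestrialH4M
  sorted[1] = 4M$extraterrestrialH
  sorted[2] = H4M$extraterrestrial
  sorted[3] = M$extraterrestrialH4
  sorted[4] = alH4M$extraterrestri
  sorted[5] = aterrestrialH4M$extr
  sorted[6] = errestrialH4M$extrat
  sorted[7] = estrialH4M$extraterr
  sorted[8] = extraterrestrialH4M$
  sorted[9] = ialH4M$extraterrestr
  sorted[10] = lH4M$extraterrestria
  sorted[11] = raterrestrialH4M$ext
  sorted[12] = restrialH4M$extrater
  sorted[13] = rialH4M$extraterrest
  sorted[14] = rrestrialH4M$extrate
  sorted[15] = strialH4M$extraterre
  sorted[16] = terrestrialH4M$extra
  sorted[17] = traterrestrialH4M$ex
  sorted[18] = trialH4M$extraterres
  sorted[19] = xtraterrestrialH4M$e
sorted[10] = lH4M$extraterrestria

Answer: lH4M$extraterrestria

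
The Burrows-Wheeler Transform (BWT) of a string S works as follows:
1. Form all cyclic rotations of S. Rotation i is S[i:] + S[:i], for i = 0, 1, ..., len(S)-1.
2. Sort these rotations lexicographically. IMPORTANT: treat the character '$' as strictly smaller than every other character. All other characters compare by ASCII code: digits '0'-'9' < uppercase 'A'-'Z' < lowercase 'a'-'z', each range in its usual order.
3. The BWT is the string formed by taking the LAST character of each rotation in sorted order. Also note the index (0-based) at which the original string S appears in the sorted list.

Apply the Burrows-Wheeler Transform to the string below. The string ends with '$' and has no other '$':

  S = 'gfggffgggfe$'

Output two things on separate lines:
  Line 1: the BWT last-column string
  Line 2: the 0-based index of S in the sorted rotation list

All 12 rotations (rotation i = S[i:]+S[:i]):
  rot[0] = gfggffgggfe$
  rot[1] = fggffgggfe$g
  rot[2] = ggffgggfe$gf
  rot[3] = gffgggfe$gfg
  rot[4] = ffgggfe$gfgg
  rot[5] = fgggfe$gfggf
  rot[6] = gggfe$gfggff
  rot[7] = ggfe$gfggffg
  rot[8] = gfe$gfggffgg
  rot[9] = fe$gfggffggg
  rot[10] = e$gfggffgggf
  rot[11] = $gfggffgggfe
Sorted (with $ < everything):
  sorted[0] = $gfggffgggfe  (last char: 'e')
  sorted[1] = e$gfggffgggf  (last char: 'f')
  sorted[2] = fe$gfggffggg  (last char: 'g')
  sorted[3] = ffgggfe$gfgg  (last char: 'g')
  sorted[4] = fggffgggfe$g  (last char: 'g')
  sorted[5] = fgggfe$gfggf  (last char: 'f')
  sorted[6] = gfe$gfggffgg  (last char: 'g')
  sorted[7] = gffgggfe$gfg  (last char: 'g')
  sorted[8] = gfggffgggfe$  (last char: '$')
  sorted[9] = ggfe$gfggffg  (last char: 'g')
  sorted[10] = ggffgggfe$gf  (last char: 'f')
  sorted[11] = gggfe$gfggff  (last char: 'f')
Last column: efgggfgg$gff
Original string S is at sorted index 8

Answer: efgggfgg$gff
8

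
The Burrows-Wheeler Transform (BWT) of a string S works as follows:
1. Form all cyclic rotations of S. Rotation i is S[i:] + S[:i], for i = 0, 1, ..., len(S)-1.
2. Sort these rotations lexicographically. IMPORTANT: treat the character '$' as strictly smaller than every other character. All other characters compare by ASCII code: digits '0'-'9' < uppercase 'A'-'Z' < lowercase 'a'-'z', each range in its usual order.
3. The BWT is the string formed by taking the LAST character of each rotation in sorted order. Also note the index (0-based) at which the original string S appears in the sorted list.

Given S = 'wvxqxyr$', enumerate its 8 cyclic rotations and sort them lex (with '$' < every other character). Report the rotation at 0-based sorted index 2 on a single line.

All 8 rotations (rotation i = S[i:]+S[:i]):
  rot[0] = wvxqxyr$
  rot[1] = vxqxyr$w
  rot[2] = xqxyr$wv
  rot[3] = qxyr$wvx
  rot[4] = xyr$wvxq
  rot[5] = yr$wvxqx
  rot[6] = r$wvxqxy
  rot[7] = $wvxqxyr
Sorted (with $ < everything):
  sorted[0] = $wvxqxyr
  sorted[1] = qxyr$wvx
  sorted[2] = r$wvxqxy
  sorted[3] = vxqxyr$w
  sorted[4] = wvxqxyr$
  sorted[5] = xqxyr$wv
  sorted[6] = xyr$wvxq
  sorted[7] = yr$wvxqx
sorted[2] = r$wvxqxy

Answer: r$wvxqxy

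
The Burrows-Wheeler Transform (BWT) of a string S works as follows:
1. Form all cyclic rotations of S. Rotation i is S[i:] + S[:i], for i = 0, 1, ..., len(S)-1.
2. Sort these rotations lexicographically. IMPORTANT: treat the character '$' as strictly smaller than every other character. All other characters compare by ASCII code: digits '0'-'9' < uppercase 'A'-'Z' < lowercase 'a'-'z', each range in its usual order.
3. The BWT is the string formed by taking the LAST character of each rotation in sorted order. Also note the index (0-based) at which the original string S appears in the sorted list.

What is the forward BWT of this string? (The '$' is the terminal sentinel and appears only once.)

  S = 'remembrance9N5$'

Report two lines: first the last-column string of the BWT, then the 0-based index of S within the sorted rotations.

Answer: 5Ne9rmncmreeab$
14

Derivation:
All 15 rotations (rotation i = S[i:]+S[:i]):
  rot[0] = remembrance9N5$
  rot[1] = emembrance9N5$r
  rot[2] = membrance9N5$re
  rot[3] = embrance9N5$rem
  rot[4] = mbrance9N5$reme
  rot[5] = brance9N5$remem
  rot[6] = rance9N5$rememb
  rot[7] = ance9N5$remembr
  rot[8] = nce9N5$remembra
  rot[9] = ce9N5$remembran
  rot[10] = e9N5$remembranc
  rot[11] = 9N5$remembrance
  rot[12] = N5$remembrance9
  rot[13] = 5$remembrance9N
  rot[14] = $remembrance9N5
Sorted (with $ < everything):
  sorted[0] = $remembrance9N5  (last char: '5')
  sorted[1] = 5$remembrance9N  (last char: 'N')
  sorted[2] = 9N5$remembrance  (last char: 'e')
  sorted[3] = N5$remembrance9  (last char: '9')
  sorted[4] = ance9N5$remembr  (last char: 'r')
  sorted[5] = brance9N5$remem  (last char: 'm')
  sorted[6] = ce9N5$remembran  (last char: 'n')
  sorted[7] = e9N5$remembranc  (last char: 'c')
  sorted[8] = embrance9N5$rem  (last char: 'm')
  sorted[9] = emembrance9N5$r  (last char: 'r')
  sorted[10] = mbrance9N5$reme  (last char: 'e')
  sorted[11] = membrance9N5$re  (last char: 'e')
  sorted[12] = nce9N5$remembra  (last char: 'a')
  sorted[13] = rance9N5$rememb  (last char: 'b')
  sorted[14] = remembrance9N5$  (last char: '$')
Last column: 5Ne9rmncmreeab$
Original string S is at sorted index 14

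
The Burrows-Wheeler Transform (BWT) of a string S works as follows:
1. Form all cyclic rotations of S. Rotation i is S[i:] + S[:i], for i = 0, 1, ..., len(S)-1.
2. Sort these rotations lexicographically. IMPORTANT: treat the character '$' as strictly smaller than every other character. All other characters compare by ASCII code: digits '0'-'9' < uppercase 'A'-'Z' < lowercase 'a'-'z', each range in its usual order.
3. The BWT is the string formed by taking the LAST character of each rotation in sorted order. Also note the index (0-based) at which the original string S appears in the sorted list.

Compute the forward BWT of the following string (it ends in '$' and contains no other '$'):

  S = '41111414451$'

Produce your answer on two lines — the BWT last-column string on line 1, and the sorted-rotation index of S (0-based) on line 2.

Answer: 1541114$1144
7

Derivation:
All 12 rotations (rotation i = S[i:]+S[:i]):
  rot[0] = 41111414451$
  rot[1] = 1111414451$4
  rot[2] = 111414451$41
  rot[3] = 11414451$411
  rot[4] = 1414451$4111
  rot[5] = 414451$41111
  rot[6] = 14451$411114
  rot[7] = 4451$4111141
  rot[8] = 451$41111414
  rot[9] = 51$411114144
  rot[10] = 1$4111141445
  rot[11] = $41111414451
Sorted (with $ < everything):
  sorted[0] = $41111414451  (last char: '1')
  sorted[1] = 1$4111141445  (last char: '5')
  sorted[2] = 1111414451$4  (last char: '4')
  sorted[3] = 111414451$41  (last char: '1')
  sorted[4] = 11414451$411  (last char: '1')
  sorted[5] = 1414451$4111  (last char: '1')
  sorted[6] = 14451$411114  (last char: '4')
  sorted[7] = 41111414451$  (last char: '$')
  sorted[8] = 414451$41111  (last char: '1')
  sorted[9] = 4451$4111141  (last char: '1')
  sorted[10] = 451$41111414  (last char: '4')
  sorted[11] = 51$411114144  (last char: '4')
Last column: 1541114$1144
Original string S is at sorted index 7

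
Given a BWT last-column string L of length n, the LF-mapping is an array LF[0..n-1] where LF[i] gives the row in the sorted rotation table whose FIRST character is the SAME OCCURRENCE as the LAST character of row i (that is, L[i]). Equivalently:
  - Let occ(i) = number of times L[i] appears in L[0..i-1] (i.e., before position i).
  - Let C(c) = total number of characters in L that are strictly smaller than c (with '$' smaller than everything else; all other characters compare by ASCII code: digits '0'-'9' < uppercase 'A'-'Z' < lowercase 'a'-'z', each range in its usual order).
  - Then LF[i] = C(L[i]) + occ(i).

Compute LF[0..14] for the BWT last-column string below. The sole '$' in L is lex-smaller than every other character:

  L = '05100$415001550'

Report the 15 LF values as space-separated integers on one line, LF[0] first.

Answer: 1 11 7 2 3 0 10 8 12 4 5 9 13 14 6

Derivation:
Char counts: '$':1, '0':6, '1':3, '4':1, '5':4
C (first-col start): C('$')=0, C('0')=1, C('1')=7, C('4')=10, C('5')=11
L[0]='0': occ=0, LF[0]=C('0')+0=1+0=1
L[1]='5': occ=0, LF[1]=C('5')+0=11+0=11
L[2]='1': occ=0, LF[2]=C('1')+0=7+0=7
L[3]='0': occ=1, LF[3]=C('0')+1=1+1=2
L[4]='0': occ=2, LF[4]=C('0')+2=1+2=3
L[5]='$': occ=0, LF[5]=C('$')+0=0+0=0
L[6]='4': occ=0, LF[6]=C('4')+0=10+0=10
L[7]='1': occ=1, LF[7]=C('1')+1=7+1=8
L[8]='5': occ=1, LF[8]=C('5')+1=11+1=12
L[9]='0': occ=3, LF[9]=C('0')+3=1+3=4
L[10]='0': occ=4, LF[10]=C('0')+4=1+4=5
L[11]='1': occ=2, LF[11]=C('1')+2=7+2=9
L[12]='5': occ=2, LF[12]=C('5')+2=11+2=13
L[13]='5': occ=3, LF[13]=C('5')+3=11+3=14
L[14]='0': occ=5, LF[14]=C('0')+5=1+5=6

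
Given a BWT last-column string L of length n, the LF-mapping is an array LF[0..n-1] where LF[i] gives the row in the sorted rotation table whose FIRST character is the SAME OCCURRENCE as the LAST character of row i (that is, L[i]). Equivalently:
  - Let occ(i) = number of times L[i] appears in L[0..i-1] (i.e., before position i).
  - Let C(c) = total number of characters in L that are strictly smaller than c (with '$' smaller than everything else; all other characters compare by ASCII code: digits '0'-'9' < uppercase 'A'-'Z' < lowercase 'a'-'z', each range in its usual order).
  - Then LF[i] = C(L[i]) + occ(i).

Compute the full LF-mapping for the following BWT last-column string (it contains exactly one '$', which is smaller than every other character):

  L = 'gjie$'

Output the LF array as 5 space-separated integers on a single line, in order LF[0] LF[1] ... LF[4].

Answer: 2 4 3 1 0

Derivation:
Char counts: '$':1, 'e':1, 'g':1, 'i':1, 'j':1
C (first-col start): C('$')=0, C('e')=1, C('g')=2, C('i')=3, C('j')=4
L[0]='g': occ=0, LF[0]=C('g')+0=2+0=2
L[1]='j': occ=0, LF[1]=C('j')+0=4+0=4
L[2]='i': occ=0, LF[2]=C('i')+0=3+0=3
L[3]='e': occ=0, LF[3]=C('e')+0=1+0=1
L[4]='$': occ=0, LF[4]=C('$')+0=0+0=0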